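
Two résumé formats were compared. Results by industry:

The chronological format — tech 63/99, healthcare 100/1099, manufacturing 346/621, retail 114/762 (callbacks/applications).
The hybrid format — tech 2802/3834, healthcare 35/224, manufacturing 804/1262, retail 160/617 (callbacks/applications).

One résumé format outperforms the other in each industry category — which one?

the hybrid format

Tech: the chronological format 63/99 = 63.6%, the hybrid format 2802/3834 = 73.1% → the hybrid format
Healthcare: the chronological format 100/1099 = 9.1%, the hybrid format 35/224 = 15.6% → the hybrid format
Manufacturing: the chronological format 346/621 = 55.7%, the hybrid format 804/1262 = 63.7% → the hybrid format
Retail: the chronological format 114/762 = 15.0%, the hybrid format 160/617 = 25.9% → the hybrid format
The hybrid format has the higher rate in all 4 groups.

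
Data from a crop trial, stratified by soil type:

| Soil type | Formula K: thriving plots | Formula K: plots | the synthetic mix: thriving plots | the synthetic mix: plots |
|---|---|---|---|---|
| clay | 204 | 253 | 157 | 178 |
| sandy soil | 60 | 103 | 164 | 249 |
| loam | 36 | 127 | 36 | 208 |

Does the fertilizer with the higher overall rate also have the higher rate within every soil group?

Clay: Formula K 204/253 = 80.6%, the synthetic mix 157/178 = 88.2% → the synthetic mix
Sandy soil: Formula K 60/103 = 58.3%, the synthetic mix 164/249 = 65.9% → the synthetic mix
Loam: Formula K 36/127 = 28.3%, the synthetic mix 36/208 = 17.3% → Formula K
Overall: Formula K 300/483 = 62.1%, the synthetic mix 357/635 = 56.2% → Formula K
Neither sweeps: Formula K wins 1 of 3 groups, the synthetic mix wins 2. Formula K wins overall but not every group — no Simpson reversal.

No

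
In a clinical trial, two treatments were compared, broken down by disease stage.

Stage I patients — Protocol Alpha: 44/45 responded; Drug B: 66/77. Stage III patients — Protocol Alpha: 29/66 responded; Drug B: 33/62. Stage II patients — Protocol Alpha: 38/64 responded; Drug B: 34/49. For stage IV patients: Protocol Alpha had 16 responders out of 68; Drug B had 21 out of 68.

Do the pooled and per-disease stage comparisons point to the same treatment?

Stage I: Protocol Alpha 44/45 = 97.8%, Drug B 66/77 = 85.7% → Protocol Alpha
Stage III: Protocol Alpha 29/66 = 43.9%, Drug B 33/62 = 53.2% → Drug B
Stage II: Protocol Alpha 38/64 = 59.4%, Drug B 34/49 = 69.4% → Drug B
Stage IV: Protocol Alpha 16/68 = 23.5%, Drug B 21/68 = 30.9% → Drug B
Overall: Protocol Alpha 127/243 = 52.3%, Drug B 154/256 = 60.2% → Drug B
Neither sweeps: Protocol Alpha wins 1 of 4 groups, Drug B wins 3. Drug B wins overall but not every group — no Simpson reversal.

No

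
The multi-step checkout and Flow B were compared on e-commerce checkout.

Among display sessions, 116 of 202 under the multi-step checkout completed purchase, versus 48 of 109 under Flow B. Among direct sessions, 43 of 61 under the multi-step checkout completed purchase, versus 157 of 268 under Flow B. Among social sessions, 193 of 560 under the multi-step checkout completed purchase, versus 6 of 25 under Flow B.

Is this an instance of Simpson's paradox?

Yes

Display: the multi-step checkout 116/202 = 57.4%, Flow B 48/109 = 44.0% → the multi-step checkout
Direct: the multi-step checkout 43/61 = 70.5%, Flow B 157/268 = 58.6% → the multi-step checkout
Social: the multi-step checkout 193/560 = 34.5%, Flow B 6/25 = 24.0% → the multi-step checkout
Overall: the multi-step checkout 352/823 = 42.8%, Flow B 211/402 = 52.5% → Flow B
The multi-step checkout wins each traffic group but Flow B wins overall — the comparison reverses. The multi-step checkout's sessions skew toward social, which has a lower base rate.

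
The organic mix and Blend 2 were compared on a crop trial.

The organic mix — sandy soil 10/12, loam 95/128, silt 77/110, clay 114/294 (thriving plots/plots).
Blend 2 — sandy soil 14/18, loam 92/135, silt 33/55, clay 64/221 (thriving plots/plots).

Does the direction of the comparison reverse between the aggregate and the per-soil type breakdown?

No

Sandy soil: the organic mix 10/12 = 83.3%, Blend 2 14/18 = 77.8% → the organic mix
Loam: the organic mix 95/128 = 74.2%, Blend 2 92/135 = 68.1% → the organic mix
Silt: the organic mix 77/110 = 70.0%, Blend 2 33/55 = 60.0% → the organic mix
Clay: the organic mix 114/294 = 38.8%, Blend 2 64/221 = 29.0% → the organic mix
Overall: the organic mix 296/544 = 54.4%, Blend 2 203/429 = 47.3% → the organic mix
The organic mix wins overall and in every soil group — no reversal.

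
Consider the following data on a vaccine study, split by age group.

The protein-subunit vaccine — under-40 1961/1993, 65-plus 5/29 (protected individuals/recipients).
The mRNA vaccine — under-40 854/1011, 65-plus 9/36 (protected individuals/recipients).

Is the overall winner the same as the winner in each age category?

Under-40: the protein-subunit vaccine 1961/1993 = 98.4%, the mRNA vaccine 854/1011 = 84.5% → the protein-subunit vaccine
65-plus: the protein-subunit vaccine 5/29 = 17.2%, the mRNA vaccine 9/36 = 25.0% → the mRNA vaccine
Overall: the protein-subunit vaccine 1966/2022 = 97.2%, the mRNA vaccine 863/1047 = 82.4% → the protein-subunit vaccine
Neither sweeps: the protein-subunit vaccine wins 1 of 2 groups, the mRNA vaccine wins 1. The protein-subunit vaccine wins overall but not every group — no Simpson reversal.

No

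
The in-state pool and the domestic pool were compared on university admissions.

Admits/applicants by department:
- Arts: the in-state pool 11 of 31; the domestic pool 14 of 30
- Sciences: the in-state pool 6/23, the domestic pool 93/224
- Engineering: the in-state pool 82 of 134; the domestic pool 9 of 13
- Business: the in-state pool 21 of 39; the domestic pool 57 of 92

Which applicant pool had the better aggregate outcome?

Arts: the in-state pool 11/31 = 35.5%, the domestic pool 14/30 = 46.7% → the domestic pool
Sciences: the in-state pool 6/23 = 26.1%, the domestic pool 93/224 = 41.5% → the domestic pool
Engineering: the in-state pool 82/134 = 61.2%, the domestic pool 9/13 = 69.2% → the domestic pool
Business: the in-state pool 21/39 = 53.8%, the domestic pool 57/92 = 62.0% → the domestic pool
Overall: the in-state pool 120/227 = 52.9%, the domestic pool 173/359 = 48.2% → the in-state pool
(The domestic pool wins every department group but the in-state pool wins overall — the domestic pool's applicants skew toward the low-rate Sciences group.)

the in-state pool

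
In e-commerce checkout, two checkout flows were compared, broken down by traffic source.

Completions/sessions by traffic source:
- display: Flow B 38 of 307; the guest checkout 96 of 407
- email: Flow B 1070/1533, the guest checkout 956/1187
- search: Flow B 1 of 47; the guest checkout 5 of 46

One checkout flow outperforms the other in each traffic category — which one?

Display: Flow B 38/307 = 12.4%, the guest checkout 96/407 = 23.6% → the guest checkout
Email: Flow B 1070/1533 = 69.8%, the guest checkout 956/1187 = 80.5% → the guest checkout
Search: Flow B 1/47 = 2.1%, the guest checkout 5/46 = 10.9% → the guest checkout
The guest checkout has the higher rate in all 3 groups.

the guest checkout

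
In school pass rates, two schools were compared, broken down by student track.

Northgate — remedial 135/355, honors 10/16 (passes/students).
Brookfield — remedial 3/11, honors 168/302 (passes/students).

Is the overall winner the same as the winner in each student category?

No

Remedial: Northgate 135/355 = 38.0%, Brookfield 3/11 = 27.3% → Northgate
Honors: Northgate 10/16 = 62.5%, Brookfield 168/302 = 55.6% → Northgate
Overall: Northgate 145/371 = 39.1%, Brookfield 171/313 = 54.6% → Brookfield
Northgate wins each student group but Brookfield wins overall — the comparison reverses. Northgate's students skew toward remedial, which has a lower base rate.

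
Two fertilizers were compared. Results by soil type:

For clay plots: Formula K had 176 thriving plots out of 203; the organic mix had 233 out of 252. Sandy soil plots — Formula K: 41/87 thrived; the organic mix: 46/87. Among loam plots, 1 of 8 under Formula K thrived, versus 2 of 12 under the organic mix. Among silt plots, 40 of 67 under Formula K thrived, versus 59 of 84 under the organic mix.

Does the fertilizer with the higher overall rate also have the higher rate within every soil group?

Yes

Clay: Formula K 176/203 = 86.7%, the organic mix 233/252 = 92.5% → the organic mix
Sandy soil: Formula K 41/87 = 47.1%, the organic mix 46/87 = 52.9% → the organic mix
Loam: Formula K 1/8 = 12.5%, the organic mix 2/12 = 16.7% → the organic mix
Silt: Formula K 40/67 = 59.7%, the organic mix 59/84 = 70.2% → the organic mix
Overall: Formula K 258/365 = 70.7%, the organic mix 340/435 = 78.2% → the organic mix
The organic mix wins overall and in every soil group — no reversal.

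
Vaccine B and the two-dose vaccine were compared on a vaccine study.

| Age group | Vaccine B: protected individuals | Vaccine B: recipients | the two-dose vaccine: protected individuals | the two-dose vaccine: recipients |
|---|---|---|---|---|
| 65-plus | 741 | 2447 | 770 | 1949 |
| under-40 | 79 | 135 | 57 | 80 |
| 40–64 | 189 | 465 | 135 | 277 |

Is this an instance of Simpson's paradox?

65-plus: Vaccine B 741/2447 = 30.3%, the two-dose vaccine 770/1949 = 39.5% → the two-dose vaccine
Under-40: Vaccine B 79/135 = 58.5%, the two-dose vaccine 57/80 = 71.2% → the two-dose vaccine
40–64: Vaccine B 189/465 = 40.6%, the two-dose vaccine 135/277 = 48.7% → the two-dose vaccine
Overall: Vaccine B 1009/3047 = 33.1%, the two-dose vaccine 962/2306 = 41.7% → the two-dose vaccine
The two-dose vaccine wins overall and in every age group — no reversal.

No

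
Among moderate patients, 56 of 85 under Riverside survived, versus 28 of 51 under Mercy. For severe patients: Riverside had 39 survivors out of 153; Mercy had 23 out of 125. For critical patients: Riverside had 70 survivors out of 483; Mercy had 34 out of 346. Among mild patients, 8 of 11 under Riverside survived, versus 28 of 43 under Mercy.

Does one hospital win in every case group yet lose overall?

No

Moderate: Riverside 56/85 = 65.9%, Mercy 28/51 = 54.9% → Riverside
Severe: Riverside 39/153 = 25.5%, Mercy 23/125 = 18.4% → Riverside
Critical: Riverside 70/483 = 14.5%, Mercy 34/346 = 9.8% → Riverside
Mild: Riverside 8/11 = 72.7%, Mercy 28/43 = 65.1% → Riverside
Overall: Riverside 173/732 = 23.6%, Mercy 113/565 = 20.0% → Riverside
Riverside wins overall and in every case group — no reversal.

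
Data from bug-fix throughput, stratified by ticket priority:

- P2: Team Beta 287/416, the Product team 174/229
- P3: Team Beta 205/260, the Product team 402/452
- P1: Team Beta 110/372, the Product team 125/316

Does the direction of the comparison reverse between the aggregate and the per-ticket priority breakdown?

P2: Team Beta 287/416 = 69.0%, the Product team 174/229 = 76.0% → the Product team
P3: Team Beta 205/260 = 78.8%, the Product team 402/452 = 88.9% → the Product team
P1: Team Beta 110/372 = 29.6%, the Product team 125/316 = 39.6% → the Product team
Overall: Team Beta 602/1048 = 57.4%, the Product team 701/997 = 70.3% → the Product team
The Product team wins overall and in every ticket group — no reversal.

No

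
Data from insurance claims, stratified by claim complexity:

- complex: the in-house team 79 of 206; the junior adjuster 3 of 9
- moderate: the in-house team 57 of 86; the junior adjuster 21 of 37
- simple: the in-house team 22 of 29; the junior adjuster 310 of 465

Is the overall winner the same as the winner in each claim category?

No

Complex: the in-house team 79/206 = 38.3%, the junior adjuster 3/9 = 33.3% → the in-house team
Moderate: the in-house team 57/86 = 66.3%, the junior adjuster 21/37 = 56.8% → the in-house team
Simple: the in-house team 22/29 = 75.9%, the junior adjuster 310/465 = 66.7% → the in-house team
Overall: the in-house team 158/321 = 49.2%, the junior adjuster 334/511 = 65.4% → the junior adjuster
The in-house team wins each claim group but the junior adjuster wins overall — the comparison reverses. The in-house team's claims skew toward complex, which has a lower base rate.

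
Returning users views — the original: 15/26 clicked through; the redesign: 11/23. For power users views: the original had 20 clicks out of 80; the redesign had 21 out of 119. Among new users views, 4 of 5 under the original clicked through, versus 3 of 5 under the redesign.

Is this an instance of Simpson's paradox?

Returning users: the original 15/26 = 57.7%, the redesign 11/23 = 47.8% → the original
Power users: the original 20/80 = 25.0%, the redesign 21/119 = 17.6% → the original
New users: the original 4/5 = 80.0%, the redesign 3/5 = 60.0% → the original
Overall: the original 39/111 = 35.1%, the redesign 35/147 = 23.8% → the original
The original wins overall and in every user group — no reversal.

No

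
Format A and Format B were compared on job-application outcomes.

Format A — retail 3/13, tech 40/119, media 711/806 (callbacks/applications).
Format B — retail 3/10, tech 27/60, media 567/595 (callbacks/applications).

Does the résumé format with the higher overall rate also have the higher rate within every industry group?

Yes

Retail: Format A 3/13 = 23.1%, Format B 3/10 = 30.0% → Format B
Tech: Format A 40/119 = 33.6%, Format B 27/60 = 45.0% → Format B
Media: Format A 711/806 = 88.2%, Format B 567/595 = 95.3% → Format B
Overall: Format A 754/938 = 80.4%, Format B 597/665 = 89.8% → Format B
Format B wins overall and in every industry group — no reversal.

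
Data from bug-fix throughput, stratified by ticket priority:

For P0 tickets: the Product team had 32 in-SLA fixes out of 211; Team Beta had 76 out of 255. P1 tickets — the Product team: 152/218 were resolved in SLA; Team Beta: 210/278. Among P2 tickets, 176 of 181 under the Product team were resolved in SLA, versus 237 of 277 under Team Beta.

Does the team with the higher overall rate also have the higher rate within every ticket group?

P0: the Product team 32/211 = 15.2%, Team Beta 76/255 = 29.8% → Team Beta
P1: the Product team 152/218 = 69.7%, Team Beta 210/278 = 75.5% → Team Beta
P2: the Product team 176/181 = 97.2%, Team Beta 237/277 = 85.6% → the Product team
Overall: the Product team 360/610 = 59.0%, Team Beta 523/810 = 64.6% → Team Beta
Neither sweeps: the Product team wins 1 of 3 groups, Team Beta wins 2. Team Beta wins overall but not every group — no Simpson reversal.

No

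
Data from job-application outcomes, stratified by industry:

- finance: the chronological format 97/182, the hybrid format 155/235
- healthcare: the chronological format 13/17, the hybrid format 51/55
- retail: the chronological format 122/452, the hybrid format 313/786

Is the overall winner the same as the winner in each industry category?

Finance: the chronological format 97/182 = 53.3%, the hybrid format 155/235 = 66.0% → the hybrid format
Healthcare: the chronological format 13/17 = 76.5%, the hybrid format 51/55 = 92.7% → the hybrid format
Retail: the chronological format 122/452 = 27.0%, the hybrid format 313/786 = 39.8% → the hybrid format
Overall: the chronological format 232/651 = 35.6%, the hybrid format 519/1076 = 48.2% → the hybrid format
The hybrid format wins overall and in every industry group — no reversal.

Yes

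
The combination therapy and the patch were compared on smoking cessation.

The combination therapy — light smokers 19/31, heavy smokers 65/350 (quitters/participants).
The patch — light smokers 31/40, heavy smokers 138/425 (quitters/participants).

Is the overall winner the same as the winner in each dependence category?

Yes

Light smokers: the combination therapy 19/31 = 61.3%, the patch 31/40 = 77.5% → the patch
Heavy smokers: the combination therapy 65/350 = 18.6%, the patch 138/425 = 32.5% → the patch
Overall: the combination therapy 84/381 = 22.0%, the patch 169/465 = 36.3% → the patch
The patch wins overall and in every dependence group — no reversal.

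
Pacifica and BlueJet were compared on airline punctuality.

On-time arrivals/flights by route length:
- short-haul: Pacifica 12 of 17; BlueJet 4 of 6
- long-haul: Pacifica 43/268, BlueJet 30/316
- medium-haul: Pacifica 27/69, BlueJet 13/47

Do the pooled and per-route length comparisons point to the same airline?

Short-haul: Pacifica 12/17 = 70.6%, BlueJet 4/6 = 66.7% → Pacifica
Long-haul: Pacifica 43/268 = 16.0%, BlueJet 30/316 = 9.5% → Pacifica
Medium-haul: Pacifica 27/69 = 39.1%, BlueJet 13/47 = 27.7% → Pacifica
Overall: Pacifica 82/354 = 23.2%, BlueJet 47/369 = 12.7% → Pacifica
Pacifica wins overall and in every route group — no reversal.

Yes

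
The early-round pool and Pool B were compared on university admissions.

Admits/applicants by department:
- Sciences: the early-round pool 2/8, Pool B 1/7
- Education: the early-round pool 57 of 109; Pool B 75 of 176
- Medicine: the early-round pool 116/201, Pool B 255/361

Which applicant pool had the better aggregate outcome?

Sciences: the early-round pool 2/8 = 25.0%, Pool B 1/7 = 14.3% → the early-round pool
Education: the early-round pool 57/109 = 52.3%, Pool B 75/176 = 42.6% → the early-round pool
Medicine: the early-round pool 116/201 = 57.7%, Pool B 255/361 = 70.6% → Pool B
Overall: the early-round pool 175/318 = 55.0%, Pool B 331/544 = 60.8% → Pool B
(Neither sweeps every department group, but Pool B has the higher pooled rate.)

Pool B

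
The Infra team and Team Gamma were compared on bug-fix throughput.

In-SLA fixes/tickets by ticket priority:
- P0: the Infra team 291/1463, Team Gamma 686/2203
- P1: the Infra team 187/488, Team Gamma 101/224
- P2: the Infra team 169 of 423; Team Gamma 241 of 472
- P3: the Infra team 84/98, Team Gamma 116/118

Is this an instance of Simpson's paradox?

P0: the Infra team 291/1463 = 19.9%, Team Gamma 686/2203 = 31.1% → Team Gamma
P1: the Infra team 187/488 = 38.3%, Team Gamma 101/224 = 45.1% → Team Gamma
P2: the Infra team 169/423 = 40.0%, Team Gamma 241/472 = 51.1% → Team Gamma
P3: the Infra team 84/98 = 85.7%, Team Gamma 116/118 = 98.3% → Team Gamma
Overall: the Infra team 731/2472 = 29.6%, Team Gamma 1144/3017 = 37.9% → Team Gamma
Team Gamma wins overall and in every ticket group — no reversal.

No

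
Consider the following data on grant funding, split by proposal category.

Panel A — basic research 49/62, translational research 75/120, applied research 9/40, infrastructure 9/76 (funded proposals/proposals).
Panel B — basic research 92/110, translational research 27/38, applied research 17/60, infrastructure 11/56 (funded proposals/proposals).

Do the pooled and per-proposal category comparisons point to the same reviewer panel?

Yes

Basic research: Panel A 49/62 = 79.0%, Panel B 92/110 = 83.6% → Panel B
Translational research: Panel A 75/120 = 62.5%, Panel B 27/38 = 71.1% → Panel B
Applied research: Panel A 9/40 = 22.5%, Panel B 17/60 = 28.3% → Panel B
Infrastructure: Panel A 9/76 = 11.8%, Panel B 11/56 = 19.6% → Panel B
Overall: Panel A 142/298 = 47.7%, Panel B 147/264 = 55.7% → Panel B
Panel B wins overall and in every proposal group — no reversal.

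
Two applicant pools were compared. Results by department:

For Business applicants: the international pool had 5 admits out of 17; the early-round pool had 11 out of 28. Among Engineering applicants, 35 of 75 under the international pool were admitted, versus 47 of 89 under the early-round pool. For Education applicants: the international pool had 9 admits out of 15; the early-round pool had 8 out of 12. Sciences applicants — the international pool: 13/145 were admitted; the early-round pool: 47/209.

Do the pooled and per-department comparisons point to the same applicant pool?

Business: the international pool 5/17 = 29.4%, the early-round pool 11/28 = 39.3% → the early-round pool
Engineering: the international pool 35/75 = 46.7%, the early-round pool 47/89 = 52.8% → the early-round pool
Education: the international pool 9/15 = 60.0%, the early-round pool 8/12 = 66.7% → the early-round pool
Sciences: the international pool 13/145 = 9.0%, the early-round pool 47/209 = 22.5% → the early-round pool
Overall: the international pool 62/252 = 24.6%, the early-round pool 113/338 = 33.4% → the early-round pool
The early-round pool wins overall and in every department group — no reversal.

Yes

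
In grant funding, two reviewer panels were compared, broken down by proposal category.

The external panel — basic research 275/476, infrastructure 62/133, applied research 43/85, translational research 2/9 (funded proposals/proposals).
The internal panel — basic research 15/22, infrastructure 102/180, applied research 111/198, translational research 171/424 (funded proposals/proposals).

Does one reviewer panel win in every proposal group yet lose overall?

Basic research: the external panel 275/476 = 57.8%, the internal panel 15/22 = 68.2% → the internal panel
Infrastructure: the external panel 62/133 = 46.6%, the internal panel 102/180 = 56.7% → the internal panel
Applied research: the external panel 43/85 = 50.6%, the internal panel 111/198 = 56.1% → the internal panel
Translational research: the external panel 2/9 = 22.2%, the internal panel 171/424 = 40.3% → the internal panel
Overall: the external panel 382/703 = 54.3%, the internal panel 399/824 = 48.4% → the external panel
The internal panel wins each proposal group but the external panel wins overall — the comparison reverses. The internal panel's proposals skew toward translational research, which has a lower base rate.

Yes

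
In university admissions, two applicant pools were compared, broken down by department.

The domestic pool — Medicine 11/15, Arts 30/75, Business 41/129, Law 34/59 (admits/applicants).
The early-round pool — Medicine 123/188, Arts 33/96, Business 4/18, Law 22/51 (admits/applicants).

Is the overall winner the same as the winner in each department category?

Medicine: the domestic pool 11/15 = 73.3%, the early-round pool 123/188 = 65.4% → the domestic pool
Arts: the domestic pool 30/75 = 40.0%, the early-round pool 33/96 = 34.4% → the domestic pool
Business: the domestic pool 41/129 = 31.8%, the early-round pool 4/18 = 22.2% → the domestic pool
Law: the domestic pool 34/59 = 57.6%, the early-round pool 22/51 = 43.1% → the domestic pool
Overall: the domestic pool 116/278 = 41.7%, the early-round pool 182/353 = 51.6% → the early-round pool
The domestic pool wins each department group but the early-round pool wins overall — the comparison reverses. The domestic pool's applicants skew toward Business, which has a lower base rate.

No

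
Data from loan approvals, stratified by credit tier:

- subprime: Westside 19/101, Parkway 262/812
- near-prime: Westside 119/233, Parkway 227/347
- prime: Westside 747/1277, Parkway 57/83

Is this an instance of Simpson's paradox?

Yes

Subprime: Westside 19/101 = 18.8%, Parkway 262/812 = 32.3% → Parkway
Near-prime: Westside 119/233 = 51.1%, Parkway 227/347 = 65.4% → Parkway
Prime: Westside 747/1277 = 58.5%, Parkway 57/83 = 68.7% → Parkway
Overall: Westside 885/1611 = 54.9%, Parkway 546/1242 = 44.0% → Westside
Parkway wins each credit group but Westside wins overall — the comparison reverses. Parkway's applications skew toward subprime, which has a lower base rate.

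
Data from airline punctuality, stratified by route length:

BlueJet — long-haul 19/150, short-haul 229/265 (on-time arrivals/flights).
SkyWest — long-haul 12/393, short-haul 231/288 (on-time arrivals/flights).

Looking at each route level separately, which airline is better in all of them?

Long-haul: BlueJet 19/150 = 12.7%, SkyWest 12/393 = 3.1% → BlueJet
Short-haul: BlueJet 229/265 = 86.4%, SkyWest 231/288 = 80.2% → BlueJet
BlueJet has the higher rate in both groups.

BlueJet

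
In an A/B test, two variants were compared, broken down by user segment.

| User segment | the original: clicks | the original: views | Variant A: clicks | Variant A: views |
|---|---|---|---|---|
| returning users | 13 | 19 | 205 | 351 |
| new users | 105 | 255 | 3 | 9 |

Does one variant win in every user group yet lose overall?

Returning users: the original 13/19 = 68.4%, Variant A 205/351 = 58.4% → the original
New users: the original 105/255 = 41.2%, Variant A 3/9 = 33.3% → the original
Overall: the original 118/274 = 43.1%, Variant A 208/360 = 57.8% → Variant A
The original wins each user group but Variant A wins overall — the comparison reverses. The original's views skew toward new users, which has a lower base rate.

Yes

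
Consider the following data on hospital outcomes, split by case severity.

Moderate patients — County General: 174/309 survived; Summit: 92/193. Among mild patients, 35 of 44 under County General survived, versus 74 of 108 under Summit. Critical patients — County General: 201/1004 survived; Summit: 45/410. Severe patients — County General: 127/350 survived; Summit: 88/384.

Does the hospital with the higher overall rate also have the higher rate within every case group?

Yes

Moderate: County General 174/309 = 56.3%, Summit 92/193 = 47.7% → County General
Mild: County General 35/44 = 79.5%, Summit 74/108 = 68.5% → County General
Critical: County General 201/1004 = 20.0%, Summit 45/410 = 11.0% → County General
Severe: County General 127/350 = 36.3%, Summit 88/384 = 22.9% → County General
Overall: County General 537/1707 = 31.5%, Summit 299/1095 = 27.3% → County General
County General wins overall and in every case group — no reversal.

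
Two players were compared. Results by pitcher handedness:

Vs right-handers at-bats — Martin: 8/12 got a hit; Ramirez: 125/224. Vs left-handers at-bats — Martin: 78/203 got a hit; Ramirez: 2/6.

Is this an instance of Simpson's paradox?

Vs right-handers: Martin 8/12 = 66.7%, Ramirez 125/224 = 55.8% → Martin
Vs left-handers: Martin 78/203 = 38.4%, Ramirez 2/6 = 33.3% → Martin
Overall: Martin 86/215 = 40.0%, Ramirez 127/230 = 55.2% → Ramirez
Martin wins each pitcher group but Ramirez wins overall — the comparison reverses. Martin's at-bats skew toward vs left-handers, which has a lower base rate.

Yes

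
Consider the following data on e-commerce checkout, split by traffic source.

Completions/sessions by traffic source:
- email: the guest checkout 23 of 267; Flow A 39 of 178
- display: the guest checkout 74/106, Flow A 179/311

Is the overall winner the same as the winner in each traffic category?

No

Email: the guest checkout 23/267 = 8.6%, Flow A 39/178 = 21.9% → Flow A
Display: the guest checkout 74/106 = 69.8%, Flow A 179/311 = 57.6% → the guest checkout
Overall: the guest checkout 97/373 = 26.0%, Flow A 218/489 = 44.6% → Flow A
Neither sweeps: the guest checkout wins 1 of 2 groups, Flow A wins 1. Flow A wins overall but not every group — no Simpson reversal.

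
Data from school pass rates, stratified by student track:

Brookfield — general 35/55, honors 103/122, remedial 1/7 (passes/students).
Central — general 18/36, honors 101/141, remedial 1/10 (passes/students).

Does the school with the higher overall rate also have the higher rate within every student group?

General: Brookfield 35/55 = 63.6%, Central 18/36 = 50.0% → Brookfield
Honors: Brookfield 103/122 = 84.4%, Central 101/141 = 71.6% → Brookfield
Remedial: Brookfield 1/7 = 14.3%, Central 1/10 = 10.0% → Brookfield
Overall: Brookfield 139/184 = 75.5%, Central 120/187 = 64.2% → Brookfield
Brookfield wins overall and in every student group — no reversal.

Yes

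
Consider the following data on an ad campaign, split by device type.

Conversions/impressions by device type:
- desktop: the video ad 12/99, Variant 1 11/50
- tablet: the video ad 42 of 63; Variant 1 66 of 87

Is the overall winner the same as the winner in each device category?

Desktop: the video ad 12/99 = 12.1%, Variant 1 11/50 = 22.0% → Variant 1
Tablet: the video ad 42/63 = 66.7%, Variant 1 66/87 = 75.9% → Variant 1
Overall: the video ad 54/162 = 33.3%, Variant 1 77/137 = 56.2% → Variant 1
Variant 1 wins overall and in every device group — no reversal.

Yes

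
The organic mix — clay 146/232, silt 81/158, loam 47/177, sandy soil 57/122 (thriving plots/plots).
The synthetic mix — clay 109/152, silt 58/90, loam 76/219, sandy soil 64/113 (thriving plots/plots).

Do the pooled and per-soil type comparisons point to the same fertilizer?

Clay: the organic mix 146/232 = 62.9%, the synthetic mix 109/152 = 71.7% → the synthetic mix
Silt: the organic mix 81/158 = 51.3%, the synthetic mix 58/90 = 64.4% → the synthetic mix
Loam: the organic mix 47/177 = 26.6%, the synthetic mix 76/219 = 34.7% → the synthetic mix
Sandy soil: the organic mix 57/122 = 46.7%, the synthetic mix 64/113 = 56.6% → the synthetic mix
Overall: the organic mix 331/689 = 48.0%, the synthetic mix 307/574 = 53.5% → the synthetic mix
The synthetic mix wins overall and in every soil group — no reversal.

Yes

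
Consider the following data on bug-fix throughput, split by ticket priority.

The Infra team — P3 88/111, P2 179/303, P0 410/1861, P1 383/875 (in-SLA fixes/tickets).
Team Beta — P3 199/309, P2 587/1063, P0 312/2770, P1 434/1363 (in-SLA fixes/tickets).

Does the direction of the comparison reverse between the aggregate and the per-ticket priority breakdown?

No

P3: the Infra team 88/111 = 79.3%, Team Beta 199/309 = 64.4% → the Infra team
P2: the Infra team 179/303 = 59.1%, Team Beta 587/1063 = 55.2% → the Infra team
P0: the Infra team 410/1861 = 22.0%, Team Beta 312/2770 = 11.3% → the Infra team
P1: the Infra team 383/875 = 43.8%, Team Beta 434/1363 = 31.8% → the Infra team
Overall: the Infra team 1060/3150 = 33.7%, Team Beta 1532/5505 = 27.8% → the Infra team
The Infra team wins overall and in every ticket group — no reversal.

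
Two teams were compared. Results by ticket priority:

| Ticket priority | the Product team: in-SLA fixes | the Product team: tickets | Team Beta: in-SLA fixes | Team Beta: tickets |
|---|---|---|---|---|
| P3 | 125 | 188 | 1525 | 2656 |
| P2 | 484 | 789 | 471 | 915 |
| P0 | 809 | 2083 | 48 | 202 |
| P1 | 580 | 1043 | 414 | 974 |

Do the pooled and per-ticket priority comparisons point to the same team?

P3: the Product team 125/188 = 66.5%, Team Beta 1525/2656 = 57.4% → the Product team
P2: the Product team 484/789 = 61.3%, Team Beta 471/915 = 51.5% → the Product team
P0: the Product team 809/2083 = 38.8%, Team Beta 48/202 = 23.8% → the Product team
P1: the Product team 580/1043 = 55.6%, Team Beta 414/974 = 42.5% → the Product team
Overall: the Product team 1998/4103 = 48.7%, Team Beta 2458/4747 = 51.8% → Team Beta
The Product team wins each ticket group but Team Beta wins overall — the comparison reverses. The Product team's tickets skew toward P0, which has a lower base rate.

No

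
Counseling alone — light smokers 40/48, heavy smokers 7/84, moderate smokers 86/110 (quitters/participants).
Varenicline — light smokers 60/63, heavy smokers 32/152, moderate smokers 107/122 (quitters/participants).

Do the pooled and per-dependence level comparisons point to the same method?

Yes

Light smokers: counseling alone 40/48 = 83.3%, varenicline 60/63 = 95.2% → varenicline
Heavy smokers: counseling alone 7/84 = 8.3%, varenicline 32/152 = 21.1% → varenicline
Moderate smokers: counseling alone 86/110 = 78.2%, varenicline 107/122 = 87.7% → varenicline
Overall: counseling alone 133/242 = 55.0%, varenicline 199/337 = 59.1% → varenicline
Varenicline wins overall and in every dependence group — no reversal.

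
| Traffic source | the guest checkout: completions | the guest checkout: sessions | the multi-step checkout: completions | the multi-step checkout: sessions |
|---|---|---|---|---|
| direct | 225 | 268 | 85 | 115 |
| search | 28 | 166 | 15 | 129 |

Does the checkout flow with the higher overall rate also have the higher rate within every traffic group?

Yes

Direct: the guest checkout 225/268 = 84.0%, the multi-step checkout 85/115 = 73.9% → the guest checkout
Search: the guest checkout 28/166 = 16.9%, the multi-step checkout 15/129 = 11.6% → the guest checkout
Overall: the guest checkout 253/434 = 58.3%, the multi-step checkout 100/244 = 41.0% → the guest checkout
The guest checkout wins overall and in every traffic group — no reversal.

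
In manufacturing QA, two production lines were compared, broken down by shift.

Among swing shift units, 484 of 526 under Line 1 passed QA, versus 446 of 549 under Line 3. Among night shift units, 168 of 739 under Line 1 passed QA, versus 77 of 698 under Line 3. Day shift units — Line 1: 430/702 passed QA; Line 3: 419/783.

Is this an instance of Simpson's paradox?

Swing shift: Line 1 484/526 = 92.0%, Line 3 446/549 = 81.2% → Line 1
Night shift: Line 1 168/739 = 22.7%, Line 3 77/698 = 11.0% → Line 1
Day shift: Line 1 430/702 = 61.3%, Line 3 419/783 = 53.5% → Line 1
Overall: Line 1 1082/1967 = 55.0%, Line 3 942/2030 = 46.4% → Line 1
Line 1 wins overall and in every shift group — no reversal.

No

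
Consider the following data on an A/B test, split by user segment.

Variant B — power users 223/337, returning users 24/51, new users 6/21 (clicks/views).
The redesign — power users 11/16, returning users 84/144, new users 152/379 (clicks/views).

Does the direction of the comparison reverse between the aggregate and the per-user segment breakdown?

Yes

Power users: Variant B 223/337 = 66.2%, the redesign 11/16 = 68.8% → the redesign
Returning users: Variant B 24/51 = 47.1%, the redesign 84/144 = 58.3% → the redesign
New users: Variant B 6/21 = 28.6%, the redesign 152/379 = 40.1% → the redesign
Overall: Variant B 253/409 = 61.9%, the redesign 247/539 = 45.8% → Variant B
The redesign wins each user group but Variant B wins overall — the comparison reverses. The redesign's views skew toward new users, which has a lower base rate.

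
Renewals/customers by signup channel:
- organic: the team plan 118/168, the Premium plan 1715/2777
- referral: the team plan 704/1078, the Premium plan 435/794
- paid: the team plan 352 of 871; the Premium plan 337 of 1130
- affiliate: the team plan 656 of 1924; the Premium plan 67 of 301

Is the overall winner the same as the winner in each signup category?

No

Organic: the team plan 118/168 = 70.2%, the Premium plan 1715/2777 = 61.8% → the team plan
Referral: the team plan 704/1078 = 65.3%, the Premium plan 435/794 = 54.8% → the team plan
Paid: the team plan 352/871 = 40.4%, the Premium plan 337/1130 = 29.8% → the team plan
Affiliate: the team plan 656/1924 = 34.1%, the Premium plan 67/301 = 22.3% → the team plan
Overall: the team plan 1830/4041 = 45.3%, the Premium plan 2554/5002 = 51.1% → the Premium plan
The team plan wins each signup group but the Premium plan wins overall — the comparison reverses. The team plan's customers skew toward affiliate, which has a lower base rate.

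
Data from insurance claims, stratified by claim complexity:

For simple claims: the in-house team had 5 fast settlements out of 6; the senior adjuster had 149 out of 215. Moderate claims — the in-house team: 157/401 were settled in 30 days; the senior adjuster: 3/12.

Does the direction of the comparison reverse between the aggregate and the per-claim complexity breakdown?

Simple: the in-house team 5/6 = 83.3%, the senior adjuster 149/215 = 69.3% → the in-house team
Moderate: the in-house team 157/401 = 39.2%, the senior adjuster 3/12 = 25.0% → the in-house team
Overall: the in-house team 162/407 = 39.8%, the senior adjuster 152/227 = 67.0% → the senior adjuster
The in-house team wins each claim group but the senior adjuster wins overall — the comparison reverses. The in-house team's claims skew toward moderate, which has a lower base rate.

Yes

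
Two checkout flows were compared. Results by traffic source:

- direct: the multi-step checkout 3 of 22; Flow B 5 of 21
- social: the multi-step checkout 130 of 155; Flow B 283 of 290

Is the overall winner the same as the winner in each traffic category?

Yes

Direct: the multi-step checkout 3/22 = 13.6%, Flow B 5/21 = 23.8% → Flow B
Social: the multi-step checkout 130/155 = 83.9%, Flow B 283/290 = 97.6% → Flow B
Overall: the multi-step checkout 133/177 = 75.1%, Flow B 288/311 = 92.6% → Flow B
Flow B wins overall and in every traffic group — no reversal.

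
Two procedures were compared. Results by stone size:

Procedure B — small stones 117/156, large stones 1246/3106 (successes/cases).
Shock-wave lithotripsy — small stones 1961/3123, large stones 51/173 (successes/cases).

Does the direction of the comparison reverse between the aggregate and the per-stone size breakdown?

Yes

Small stones: Procedure B 117/156 = 75.0%, shock-wave lithotripsy 1961/3123 = 62.8% → Procedure B
Large stones: Procedure B 1246/3106 = 40.1%, shock-wave lithotripsy 51/173 = 29.5% → Procedure B
Overall: Procedure B 1363/3262 = 41.8%, shock-wave lithotripsy 2012/3296 = 61.0% → shock-wave lithotripsy
Procedure B wins each stone group but shock-wave lithotripsy wins overall — the comparison reverses. Procedure B's cases skew toward large stones, which has a lower base rate.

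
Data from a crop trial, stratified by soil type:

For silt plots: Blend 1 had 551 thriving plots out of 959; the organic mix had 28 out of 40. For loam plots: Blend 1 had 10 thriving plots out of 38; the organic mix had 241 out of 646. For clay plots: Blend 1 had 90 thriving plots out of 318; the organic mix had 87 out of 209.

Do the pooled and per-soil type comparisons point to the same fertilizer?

No

Silt: Blend 1 551/959 = 57.5%, the organic mix 28/40 = 70.0% → the organic mix
Loam: Blend 1 10/38 = 26.3%, the organic mix 241/646 = 37.3% → the organic mix
Clay: Blend 1 90/318 = 28.3%, the organic mix 87/209 = 41.6% → the organic mix
Overall: Blend 1 651/1315 = 49.5%, the organic mix 356/895 = 39.8% → Blend 1
The organic mix wins each soil group but Blend 1 wins overall — the comparison reverses. The organic mix's plots skew toward loam, which has a lower base rate.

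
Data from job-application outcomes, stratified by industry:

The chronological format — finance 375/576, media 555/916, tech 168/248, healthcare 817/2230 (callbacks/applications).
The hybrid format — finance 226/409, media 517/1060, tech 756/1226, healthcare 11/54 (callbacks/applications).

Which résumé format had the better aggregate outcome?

Finance: the chronological format 375/576 = 65.1%, the hybrid format 226/409 = 55.3% → the chronological format
Media: the chronological format 555/916 = 60.6%, the hybrid format 517/1060 = 48.8% → the chronological format
Tech: the chronological format 168/248 = 67.7%, the hybrid format 756/1226 = 61.7% → the chronological format
Healthcare: the chronological format 817/2230 = 36.6%, the hybrid format 11/54 = 20.4% → the chronological format
Overall: the chronological format 1915/3970 = 48.2%, the hybrid format 1510/2749 = 54.9% → the hybrid format
(The chronological format wins every industry group but the hybrid format wins overall — the chronological format's applications skew toward the low-rate healthcare group.)

the hybrid format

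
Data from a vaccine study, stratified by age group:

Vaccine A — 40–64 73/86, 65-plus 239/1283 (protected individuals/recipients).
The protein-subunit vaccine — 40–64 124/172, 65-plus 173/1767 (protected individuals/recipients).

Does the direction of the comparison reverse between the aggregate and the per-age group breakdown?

40–64: Vaccine A 73/86 = 84.9%, the protein-subunit vaccine 124/172 = 72.1% → Vaccine A
65-plus: Vaccine A 239/1283 = 18.6%, the protein-subunit vaccine 173/1767 = 9.8% → Vaccine A
Overall: Vaccine A 312/1369 = 22.8%, the protein-subunit vaccine 297/1939 = 15.3% → Vaccine A
Vaccine A wins overall and in every age group — no reversal.

No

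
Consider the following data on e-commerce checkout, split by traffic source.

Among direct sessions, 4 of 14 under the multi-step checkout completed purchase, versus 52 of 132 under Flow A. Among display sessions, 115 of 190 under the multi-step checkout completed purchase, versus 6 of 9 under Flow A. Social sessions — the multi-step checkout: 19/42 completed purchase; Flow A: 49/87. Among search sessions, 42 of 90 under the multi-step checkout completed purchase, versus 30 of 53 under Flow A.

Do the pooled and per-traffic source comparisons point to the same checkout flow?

Direct: the multi-step checkout 4/14 = 28.6%, Flow A 52/132 = 39.4% → Flow A
Display: the multi-step checkout 115/190 = 60.5%, Flow A 6/9 = 66.7% → Flow A
Social: the multi-step checkout 19/42 = 45.2%, Flow A 49/87 = 56.3% → Flow A
Search: the multi-step checkout 42/90 = 46.7%, Flow A 30/53 = 56.6% → Flow A
Overall: the multi-step checkout 180/336 = 53.6%, Flow A 137/281 = 48.8% → the multi-step checkout
Flow A wins each traffic group but the multi-step checkout wins overall — the comparison reverses. Flow A's sessions skew toward direct, which has a lower base rate.

No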